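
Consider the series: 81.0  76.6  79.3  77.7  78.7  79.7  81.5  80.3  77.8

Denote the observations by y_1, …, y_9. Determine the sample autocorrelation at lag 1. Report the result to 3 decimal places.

-0.116

Mean ȳ = (81.0 + 76.6 + 79.3 + 77.7 + 78.7 + 79.7 + 81.5 + 80.3 + 77.8)/9 = 79.1778
Numerator Σ_{t=1}^{8}(y_t−ȳ)(y_{t+1}−ȳ) = -2.4638
Denominator Σ(y_t−ȳ)² = 21.2156
r_1 = -2.4638 / 21.2156 = -0.116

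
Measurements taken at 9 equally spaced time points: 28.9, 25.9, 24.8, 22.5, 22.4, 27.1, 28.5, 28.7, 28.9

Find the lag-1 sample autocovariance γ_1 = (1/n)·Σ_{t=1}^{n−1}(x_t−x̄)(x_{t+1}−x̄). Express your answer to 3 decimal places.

Mean x̄ = (28.9 + 25.9 + 24.8 + 22.5 + 22.4 + 27.1 + 28.5 + 28.7 + 28.9)/9 = 26.4111
Σ_{t=1}^{8}(x_t−x̄)(x_{t+1}−x̄) = 30.6943
γ_1 = 30.6943 / 9 = 3.410

3.410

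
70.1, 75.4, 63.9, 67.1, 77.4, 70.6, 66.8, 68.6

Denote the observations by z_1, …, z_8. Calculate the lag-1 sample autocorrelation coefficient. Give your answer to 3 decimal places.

Mean z̄ = (70.1 + 75.4 + 63.9 + 67.1 + 77.4 + 70.6 + 66.8 + 68.6)/8 = 69.9875
Numerator Σ_{t=1}^{7}(z_t−z̄)(z_{t+1}−z̄) = -29.1552
Denominator Σ(z_t−z̄)² = 142.1088
r_1 = -29.1552 / 142.1088 = -0.205

-0.205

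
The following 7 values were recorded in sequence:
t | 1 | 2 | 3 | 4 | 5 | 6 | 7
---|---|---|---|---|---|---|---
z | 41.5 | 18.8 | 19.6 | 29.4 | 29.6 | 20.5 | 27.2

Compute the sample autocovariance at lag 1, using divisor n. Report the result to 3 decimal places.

Mean z̄ = (41.5 + 18.8 + 19.6 + 29.4 + 29.6 + 20.5 + 27.2)/7 = 26.6571
Deviations: 14.8429, -7.8571, -7.0571, 2.7429, 2.9429, -6.1571, 0.5429
Σ_{t=1}^{6}(z_t−z̄)(z_{t+1}−z̄) = -93.9204
γ_1 = -93.9204 / 7 = -13.417

-13.417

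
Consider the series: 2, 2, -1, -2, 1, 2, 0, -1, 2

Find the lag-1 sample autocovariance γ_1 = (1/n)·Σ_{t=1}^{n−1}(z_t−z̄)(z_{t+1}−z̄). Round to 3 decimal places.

0.126

Mean z̄ = (2 + 2 − 1 − 2 + 1 + 2 + 0 − 1 + 2)/9 = 0.5556
Σ_{t=1}^{8}(z_t−z̄)(z_{t+1}−z̄) = 1.1358
γ_1 = 1.1358 / 9 = 0.126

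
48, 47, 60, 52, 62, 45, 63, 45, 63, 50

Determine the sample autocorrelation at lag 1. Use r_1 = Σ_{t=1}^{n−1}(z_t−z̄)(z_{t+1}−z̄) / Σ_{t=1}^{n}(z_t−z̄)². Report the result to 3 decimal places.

-0.716

Mean z̄ = (48 + 47 + 60 + 52 + 62 + 45 + 63 + 45 + 63 + 50)/10 = 53.5000
Numerator Σ_{t=1}^{9}(z_t−z̄)(z_{t+1}−z̄) = -376.7500
Denominator Σ(z_t−z̄)² = 526.5000
r_1 = -376.7500 / 526.5000 = -0.716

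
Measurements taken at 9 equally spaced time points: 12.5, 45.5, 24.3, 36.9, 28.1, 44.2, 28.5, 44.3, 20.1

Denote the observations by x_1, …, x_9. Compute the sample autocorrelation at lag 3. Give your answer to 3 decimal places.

Mean x̄ = (12.5 + 45.5 + 24.3 + 36.9 + 28.1 + 44.2 + 28.5 + 44.3 + 20.1)/9 = 31.6000
Σ(x_t−x̄)(x_{t+3}−x̄) = (-101.2300) + (-48.6500) + (-91.9800) + (-16.4300) + (-44.4500) + (-144.9000) = -447.6400
Denominator Σ(x_t−x̄)² = 1113.5600
r_3 = -447.6400 / 1113.5600 = -0.402

-0.402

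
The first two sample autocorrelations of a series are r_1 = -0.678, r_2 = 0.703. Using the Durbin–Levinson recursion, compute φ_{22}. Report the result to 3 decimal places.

φ_{22} = (r_2 − r_1²) / (1 − r_1²)
r_1² = (-0.678)² = 0.459684
Numerator = 0.703 − 0.4597 = 0.2433; denominator = 1 − 0.4597 = 0.5403
φ_{22} = 0.2433 / 0.5403 = 0.450

0.450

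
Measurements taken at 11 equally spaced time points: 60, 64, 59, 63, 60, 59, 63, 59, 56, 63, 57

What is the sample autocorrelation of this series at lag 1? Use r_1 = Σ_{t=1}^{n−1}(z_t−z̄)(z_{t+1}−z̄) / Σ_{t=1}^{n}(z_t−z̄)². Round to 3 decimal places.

-0.452

Mean z̄ = (60 + 64 + 59 + 63 + 60 + 59 + 63 + 59 + 56 + 63 + 57)/11 = 60.2727
Numerator Σ_{t=1}^{10}(z_t−z̄)(z_{t+1}−z̄) = -31.7107
Denominator Σ(z_t−z̄)² = 70.1818
r_1 = -31.7107 / 70.1818 = -0.452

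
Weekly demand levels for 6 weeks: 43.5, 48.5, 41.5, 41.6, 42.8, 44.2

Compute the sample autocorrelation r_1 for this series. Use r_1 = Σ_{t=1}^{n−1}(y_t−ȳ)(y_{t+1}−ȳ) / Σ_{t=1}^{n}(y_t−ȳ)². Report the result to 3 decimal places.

Mean ȳ = (43.5 + 48.5 + 41.5 + 41.6 + 42.8 + 44.2)/6 = 43.6833
Deviations from mean: -0.1833, 4.8167, -2.1833, -2.0833, -0.8833, 0.5167
Numerator Σ_{t=1}^{5}(y_t−ȳ)(y_{t+1}−ȳ) = -5.4669
Denominator Σ(y_t−ȳ)² = 33.3883
r_1 = -5.4669 / 33.3883 = -0.164

-0.164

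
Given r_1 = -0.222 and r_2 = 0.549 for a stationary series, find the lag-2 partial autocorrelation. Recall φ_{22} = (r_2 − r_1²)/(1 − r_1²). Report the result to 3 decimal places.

0.526

φ_{22} = (r_2 − r_1²) / (1 − r_1²)
r_1² = (-0.222)² = 0.049284
Numerator = 0.549 − 0.0493 = 0.4997; denominator = 1 − 0.0493 = 0.9507
φ_{22} = 0.4997 / 0.9507 = 0.526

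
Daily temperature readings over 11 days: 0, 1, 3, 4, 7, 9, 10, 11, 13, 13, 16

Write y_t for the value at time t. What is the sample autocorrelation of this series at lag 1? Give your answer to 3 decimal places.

0.714

Mean ȳ = (0 + 1 + 3 + 4 + 7 + 9 + 10 + 11 + 13 + 13 + 16)/11 = 7.9091
Numerator Σ_{t=1}^{10}(y_t−ȳ)(y_{t+1}−ȳ) = 201.9008
Denominator Σ(y_t−ȳ)² = 282.9091
r_1 = 201.9008 / 282.9091 = 0.714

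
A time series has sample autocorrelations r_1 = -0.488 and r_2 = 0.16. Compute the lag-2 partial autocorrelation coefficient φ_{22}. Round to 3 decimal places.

-0.103

φ_{22} = (r_2 − r_1²) / (1 − r_1²)
r_1² = (-0.488)² = 0.238144
Numerator = 0.16 − 0.2381 = -0.0781; denominator = 1 − 0.2381 = 0.7619
φ_{22} = -0.0781 / 0.7619 = -0.103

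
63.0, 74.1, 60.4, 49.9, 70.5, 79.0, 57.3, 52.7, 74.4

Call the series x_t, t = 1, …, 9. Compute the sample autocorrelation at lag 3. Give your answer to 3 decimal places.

0.230

Mean x̄ = (63.0 + 74.1 + 60.4 + 49.9 + 70.5 + 79.0 + 57.3 + 52.7 + 74.4)/9 = 64.5889
Numerator Σ_{t=1}^{6}(x_t−x̄)(x_{t+3}−x̄) = 197.3719
Denominator Σ(x_t−x̄)² = 859.6489
r_3 = 197.3719 / 859.6489 = 0.230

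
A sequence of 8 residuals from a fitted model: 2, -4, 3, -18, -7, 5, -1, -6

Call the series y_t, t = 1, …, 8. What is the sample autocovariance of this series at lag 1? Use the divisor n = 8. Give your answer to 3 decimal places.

-8.008

Mean ȳ = (2 − 4 + 3 − 18 − 7 + 5 − 1 − 6)/8 = -3.2500
Σ_{t=1}^{7}(y_t−ȳ)(y_{t+1}−ȳ) = -64.0625
γ_1 = -64.0625 / 8 = -8.008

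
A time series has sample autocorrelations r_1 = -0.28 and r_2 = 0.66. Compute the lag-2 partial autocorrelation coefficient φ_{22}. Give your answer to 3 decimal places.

0.631

φ_{22} = (r_2 − r_1²) / (1 − r_1²)
r_1² = (-0.28)² = 0.0784
Numerator = 0.66 − 0.0784 = 0.5816; denominator = 1 − 0.0784 = 0.9216
φ_{22} = 0.5816 / 0.9216 = 0.631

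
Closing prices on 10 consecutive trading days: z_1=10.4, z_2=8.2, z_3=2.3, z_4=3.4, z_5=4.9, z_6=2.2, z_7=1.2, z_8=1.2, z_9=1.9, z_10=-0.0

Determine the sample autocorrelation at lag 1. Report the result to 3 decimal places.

Mean z̄ = (10.4 + 8.2 + 2.3 + 3.4 + 4.9 + 2.2 + 1.2 + 1.2 + 1.9 − 0.0)/10 = 3.5700
Numerator Σ_{t=1}^{9}(z_t−z̄)(z_{t+1}−z̄) = 42.6941
Denominator Σ(z_t−z̄)² = 100.1410
r_1 = 42.6941 / 100.1410 = 0.426

0.426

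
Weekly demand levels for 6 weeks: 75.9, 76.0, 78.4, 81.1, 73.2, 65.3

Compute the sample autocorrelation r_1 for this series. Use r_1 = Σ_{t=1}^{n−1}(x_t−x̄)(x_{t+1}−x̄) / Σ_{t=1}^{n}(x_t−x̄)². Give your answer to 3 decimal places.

0.214

Mean x̄ = (75.9 + 76.0 + 78.4 + 81.1 + 73.2 + 65.3)/6 = 74.9833
Numerator Σ_{t=1}^{5}(x_t−x̄)(x_{t+1}−x̄) = 31.6647
Denominator Σ(x_t−x̄)² = 147.9083
r_1 = 31.6647 / 147.9083 = 0.214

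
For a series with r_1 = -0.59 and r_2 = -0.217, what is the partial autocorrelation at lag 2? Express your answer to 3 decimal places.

-0.867

φ_{22} = (r_2 − r_1²) / (1 − r_1²)
r_1² = (-0.59)² = 0.3481
Numerator = -0.217 − 0.3481 = -0.5651; denominator = 1 − 0.3481 = 0.6519
φ_{22} = -0.5651 / 0.6519 = -0.867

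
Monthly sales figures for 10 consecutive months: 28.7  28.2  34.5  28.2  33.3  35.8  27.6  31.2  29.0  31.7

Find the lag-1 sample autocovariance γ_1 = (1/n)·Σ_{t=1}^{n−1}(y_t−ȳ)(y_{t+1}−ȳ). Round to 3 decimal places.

-2.743

Mean ȳ = (28.7 + 28.2 + 34.5 + 28.2 + 33.3 + 35.8 + 27.6 + 31.2 + 29.0 + 31.7)/10 = 30.8200
Σ_{t=1}^{9}(y_t−ȳ)(y_{t+1}−ȳ) = -27.4284
γ_1 = -27.4284 / 10 = -2.743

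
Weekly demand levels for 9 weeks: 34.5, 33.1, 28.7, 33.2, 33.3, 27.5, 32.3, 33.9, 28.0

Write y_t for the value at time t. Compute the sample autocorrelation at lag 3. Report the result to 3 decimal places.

0.647

Mean ȳ = (34.5 + 33.1 + 28.7 + 33.2 + 33.3 + 27.5 + 32.3 + 33.9 + 28.0)/9 = 31.6111
Σ(y_t−ȳ)(y_{t+3}−ȳ) = (4.5901) + (2.5146) + (11.9679) + (1.0946) + (3.8657) + (14.8457) = 38.8785
Denominator Σ(y_t−ȳ)² = 60.0689
r_3 = 38.8785 / 60.0689 = 0.647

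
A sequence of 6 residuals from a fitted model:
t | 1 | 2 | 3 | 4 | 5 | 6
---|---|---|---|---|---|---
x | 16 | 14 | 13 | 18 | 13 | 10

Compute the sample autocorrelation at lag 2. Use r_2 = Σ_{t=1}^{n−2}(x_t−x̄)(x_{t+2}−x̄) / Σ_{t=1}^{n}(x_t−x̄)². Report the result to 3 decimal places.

Mean x̄ = (16 + 14 + 13 + 18 + 13 + 10)/6 = 14.0000
Deviations from mean: 2.0000, 0.0000, -1.0000, 4.0000, -1.0000, -4.0000
Numerator Σ_{t=1}^{4}(x_t−x̄)(x_{t+2}−x̄) = -17.0000
Denominator Σ(x_t−x̄)² = 38.0000
r_2 = -17.0000 / 38.0000 = -0.447

-0.447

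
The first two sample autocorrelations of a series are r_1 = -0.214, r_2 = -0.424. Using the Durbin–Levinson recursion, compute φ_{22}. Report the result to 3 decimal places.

-0.492

φ_{22} = (r_2 − r_1²) / (1 − r_1²)
r_1² = (-0.214)² = 0.045796
Numerator = -0.424 − 0.0458 = -0.4698; denominator = 1 − 0.0458 = 0.9542
φ_{22} = -0.4698 / 0.9542 = -0.492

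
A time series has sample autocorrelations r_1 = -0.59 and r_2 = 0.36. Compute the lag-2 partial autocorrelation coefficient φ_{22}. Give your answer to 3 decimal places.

φ_{22} = (r_2 − r_1²) / (1 − r_1²)
r_1² = (-0.59)² = 0.3481
Numerator = 0.36 − 0.3481 = 0.0119; denominator = 1 − 0.3481 = 0.6519
φ_{22} = 0.0119 / 0.6519 = 0.018

0.018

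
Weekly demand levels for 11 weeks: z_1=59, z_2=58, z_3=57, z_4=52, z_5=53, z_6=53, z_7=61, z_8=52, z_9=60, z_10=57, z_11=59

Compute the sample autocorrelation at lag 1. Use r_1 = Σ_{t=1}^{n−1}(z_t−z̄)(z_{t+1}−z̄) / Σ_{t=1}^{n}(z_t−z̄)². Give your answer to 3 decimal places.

-0.166

Mean z̄ = (59 + 58 + 57 + 52 + 53 + 53 + 61 + 52 + 60 + 57 + 59)/11 = 56.4545
Numerator Σ_{t=1}^{10}(z_t−z̄)(z_{t+1}−z̄) = -18.7521
Denominator Σ(z_t−z̄)² = 112.7273
r_1 = -18.7521 / 112.7273 = -0.166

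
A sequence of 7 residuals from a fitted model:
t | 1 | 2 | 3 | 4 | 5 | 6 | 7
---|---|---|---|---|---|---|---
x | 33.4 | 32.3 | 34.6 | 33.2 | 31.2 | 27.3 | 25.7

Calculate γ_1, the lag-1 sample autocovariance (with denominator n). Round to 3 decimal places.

Mean x̄ = (33.4 + 32.3 + 34.6 + 33.2 + 31.2 + 27.3 + 25.7)/7 = 31.1000
Σ_{t=1}^{6}(x_t−x̄)(x_{t+1}−x̄) = 34.6600
γ_1 = 34.6600 / 7 = 4.951

4.951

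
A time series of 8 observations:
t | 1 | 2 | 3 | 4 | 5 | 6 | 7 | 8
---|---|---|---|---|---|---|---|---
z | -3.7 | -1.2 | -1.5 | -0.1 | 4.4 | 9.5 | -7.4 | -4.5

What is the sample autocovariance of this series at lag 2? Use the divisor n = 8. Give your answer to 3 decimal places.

Mean z̄ = (-3.7 − 1.2 − 1.5 − 0.1 + 4.4 + 9.5 − 7.4 − 4.5)/8 = -0.5625
Σ_{t=1}^{6}(z_t−z̄)(z_{t+2}−z̄) = -70.9041
γ_2 = -70.9041 / 8 = -8.863

-8.863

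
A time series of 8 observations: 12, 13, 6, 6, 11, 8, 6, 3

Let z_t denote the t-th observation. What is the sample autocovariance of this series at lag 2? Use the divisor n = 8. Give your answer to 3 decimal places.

Mean z̄ = (12 + 13 + 6 + 6 + 11 + 8 + 6 + 3)/8 = 8.1250
Deviations: 3.8750, 4.8750, -2.1250, -2.1250, 2.8750, -0.1250, -2.1250, -5.1250
Σ_{t=1}^{6}(z_t−z̄)(z_{t+2}−z̄) = -29.9063
γ_2 = -29.9063 / 8 = -3.738

-3.738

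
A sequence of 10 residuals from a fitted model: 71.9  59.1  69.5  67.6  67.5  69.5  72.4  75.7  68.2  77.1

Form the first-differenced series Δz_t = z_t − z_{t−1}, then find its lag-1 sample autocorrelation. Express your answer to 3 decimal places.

First differences Δz: -12.8, 10.4, -1.9, -0.1, 2.0, 2.9, 3.3, -7.5, 8.9
Mean of differences = 0.5778
Numerator Σ(Δz_t−Δz̄)(Δz_{t+1}−Δz̄) = -234.6116
Denominator Σ(Δz_t−Δz̄)² = 431.3756
r_1(Δz) = -234.6116 / 431.3756 = -0.544

-0.544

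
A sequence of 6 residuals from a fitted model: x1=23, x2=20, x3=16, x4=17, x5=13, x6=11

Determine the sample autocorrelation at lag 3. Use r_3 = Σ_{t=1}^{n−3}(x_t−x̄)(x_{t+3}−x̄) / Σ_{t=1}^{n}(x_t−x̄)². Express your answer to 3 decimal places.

-0.065

Mean x̄ = (23 + 20 + 16 + 17 + 13 + 11)/6 = 16.6667
Deviations from mean: 6.3333, 3.3333, -0.6667, 0.3333, -3.6667, -5.6667
Σ(x_t−x̄)(x_{t+3}−x̄) = (2.1111) + (-12.2222) + (3.7778) = -6.3333
Denominator Σ(x_t−x̄)² = 97.3333
r_3 = -6.3333 / 97.3333 = -0.065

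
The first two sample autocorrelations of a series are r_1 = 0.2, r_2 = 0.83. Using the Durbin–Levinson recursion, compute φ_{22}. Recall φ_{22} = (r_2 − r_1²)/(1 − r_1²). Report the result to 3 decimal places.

φ_{22} = (r_2 − r_1²) / (1 − r_1²)
r_1² = (0.2)² = 0.04
Numerator = 0.83 − 0.0400 = 0.7900; denominator = 1 − 0.0400 = 0.9600
φ_{22} = 0.7900 / 0.9600 = 0.823

0.823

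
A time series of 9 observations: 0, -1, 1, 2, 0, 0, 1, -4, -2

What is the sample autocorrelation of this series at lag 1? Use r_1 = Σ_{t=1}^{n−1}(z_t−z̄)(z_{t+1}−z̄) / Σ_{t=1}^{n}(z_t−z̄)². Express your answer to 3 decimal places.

Mean z̄ = (0 − 1 + 1 + 2 + 0 + 0 + 1 − 4 − 2)/9 = -0.3333
Numerator Σ_{t=1}^{8}(z_t−z̄)(z_{t+1}−z̄) = 4.5556
Denominator Σ(z_t−z̄)² = 26.0000
r_1 = 4.5556 / 26.0000 = 0.175

0.175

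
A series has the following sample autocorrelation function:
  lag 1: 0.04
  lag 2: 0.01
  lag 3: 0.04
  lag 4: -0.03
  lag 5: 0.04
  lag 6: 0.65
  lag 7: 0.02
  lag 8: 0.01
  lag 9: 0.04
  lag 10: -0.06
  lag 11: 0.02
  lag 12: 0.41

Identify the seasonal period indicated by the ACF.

The largest autocorrelation is r_6 = 0.65, with a weaker echo at lag 12 (0.41); the remaining lags stay at or below 0.04.
The dominant spike at lag 6 indicates a seasonal period of 6.

6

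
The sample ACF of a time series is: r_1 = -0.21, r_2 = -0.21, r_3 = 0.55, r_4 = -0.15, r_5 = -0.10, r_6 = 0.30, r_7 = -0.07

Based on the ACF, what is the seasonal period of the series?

The largest autocorrelation is r_3 = 0.55, with a weaker echo at lag 6 (0.30); the remaining lags stay at or below -0.07.
The dominant spike at lag 3 indicates a seasonal period of 3.

3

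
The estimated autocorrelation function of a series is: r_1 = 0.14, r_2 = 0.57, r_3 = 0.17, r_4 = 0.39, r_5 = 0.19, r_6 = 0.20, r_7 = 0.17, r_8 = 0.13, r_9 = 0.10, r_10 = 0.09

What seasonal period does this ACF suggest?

The largest autocorrelation is r_2 = 0.57, with weaker echoes at lags 4 (0.39) and 6 (0.20); the remaining lags stay at or below 0.19.
The dominant spike at lag 2 indicates a seasonal period of 2.

2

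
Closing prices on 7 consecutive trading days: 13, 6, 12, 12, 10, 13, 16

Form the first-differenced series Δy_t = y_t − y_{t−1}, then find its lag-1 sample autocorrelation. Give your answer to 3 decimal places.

First differences Δy: -7, 6, 0, -2, 3, 3
Mean of differences = 0.5000
Numerator Σ(Δy_t−Δȳ)(Δy_{t+1}−Δȳ) = -42.7500
Denominator Σ(Δy_t−Δȳ)² = 105.5000
r_1(Δy) = -42.7500 / 105.5000 = -0.405

-0.405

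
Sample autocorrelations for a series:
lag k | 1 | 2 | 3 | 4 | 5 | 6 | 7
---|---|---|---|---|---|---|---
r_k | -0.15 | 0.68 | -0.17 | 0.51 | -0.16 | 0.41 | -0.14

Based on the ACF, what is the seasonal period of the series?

The largest autocorrelation is r_2 = 0.68, with weaker echoes at lags 4 (0.51) and 6 (0.41); the remaining lags stay at or below -0.14.
The dominant spike at lag 2 indicates a seasonal period of 2.

2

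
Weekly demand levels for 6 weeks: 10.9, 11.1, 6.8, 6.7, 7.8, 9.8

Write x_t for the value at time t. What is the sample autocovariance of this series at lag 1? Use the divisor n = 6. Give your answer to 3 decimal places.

0.945

Mean x̄ = (10.9 + 11.1 + 6.8 + 6.7 + 7.8 + 9.8)/6 = 8.8500
Σ_{t=1}^{5}(x_t−x̄)(x_{t+1}−x̄) = 5.6675
γ_1 = 5.6675 / 6 = 0.945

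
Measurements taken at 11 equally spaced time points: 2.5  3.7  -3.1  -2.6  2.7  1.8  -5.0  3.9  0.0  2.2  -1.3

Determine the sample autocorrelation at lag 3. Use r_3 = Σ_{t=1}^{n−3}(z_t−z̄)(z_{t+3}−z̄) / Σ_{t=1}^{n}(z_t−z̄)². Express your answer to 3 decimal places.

Mean z̄ = (2.5 + 3.7 − 3.1 − 2.6 + 2.7 + 1.8 − 5.0 + 3.9 + 0.0 + 2.2 − 1.3)/11 = 0.4364
Numerator Σ_{t=1}^{8}(z_t−z̄)(z_{t+3}−z̄) = 4.4497
Denominator Σ(z_t−z̄)² = 91.4855
r_3 = 4.4497 / 91.4855 = 0.049

0.049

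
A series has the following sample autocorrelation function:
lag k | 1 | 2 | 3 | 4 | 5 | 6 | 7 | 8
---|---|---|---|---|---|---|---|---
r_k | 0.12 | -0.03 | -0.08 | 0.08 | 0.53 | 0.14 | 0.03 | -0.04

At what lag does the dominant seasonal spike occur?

5

The largest autocorrelation is r_5 = 0.53; the remaining lags stay at or below 0.14.
The dominant spike at lag 5 indicates a seasonal period of 5.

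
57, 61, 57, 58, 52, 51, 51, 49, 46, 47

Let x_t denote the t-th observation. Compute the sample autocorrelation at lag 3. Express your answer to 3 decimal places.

Mean x̄ = (57 + 61 + 57 + 58 + 52 + 51 + 51 + 49 + 46 + 47)/10 = 52.9000
Numerator Σ_{t=1}^{7}(x_t−x̄)(x_{t+3}−x̄) = 23.9700
Denominator Σ(x_t−x̄)² = 230.9000
r_3 = 23.9700 / 230.9000 = 0.104

0.104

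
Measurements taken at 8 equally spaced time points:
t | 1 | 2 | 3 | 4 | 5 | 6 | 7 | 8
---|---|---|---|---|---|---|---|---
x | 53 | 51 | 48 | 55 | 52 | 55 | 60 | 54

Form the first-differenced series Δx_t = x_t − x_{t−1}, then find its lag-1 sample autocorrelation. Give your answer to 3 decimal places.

First differences Δx: -2, -3, 7, -3, 3, 5, -6
Mean of differences = 0.1429
Numerator Σ(Δx_t−Δx̄)(Δx_{t+1}−Δx̄) = -61.3061
Denominator Σ(Δx_t−Δx̄)² = 140.8571
r_1(Δx) = -61.3061 / 140.8571 = -0.435

-0.435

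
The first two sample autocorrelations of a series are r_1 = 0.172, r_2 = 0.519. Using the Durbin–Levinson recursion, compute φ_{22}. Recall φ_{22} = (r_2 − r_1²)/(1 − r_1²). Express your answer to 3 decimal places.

φ_{22} = (r_2 − r_1²) / (1 − r_1²)
r_1² = (0.172)² = 0.029584
Numerator = 0.519 − 0.0296 = 0.4894; denominator = 1 − 0.0296 = 0.9704
φ_{22} = 0.4894 / 0.9704 = 0.504

0.504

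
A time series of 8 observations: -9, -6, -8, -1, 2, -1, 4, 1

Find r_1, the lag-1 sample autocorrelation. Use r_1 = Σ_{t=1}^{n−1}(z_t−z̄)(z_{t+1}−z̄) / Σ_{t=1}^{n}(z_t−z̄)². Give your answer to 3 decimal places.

0.480

Mean z̄ = (-9 − 6 − 8 − 1 + 2 − 1 + 4 + 1)/8 = -2.2500
Deviations from mean: -6.7500, -3.7500, -5.7500, 1.2500, 4.2500, 1.2500, 6.2500, 3.2500
Numerator Σ_{t=1}^{7}(z_t−z̄)(z_{t+1}−z̄) = 78.4375
Denominator Σ(z_t−z̄)² = 163.5000
r_1 = 78.4375 / 163.5000 = 0.480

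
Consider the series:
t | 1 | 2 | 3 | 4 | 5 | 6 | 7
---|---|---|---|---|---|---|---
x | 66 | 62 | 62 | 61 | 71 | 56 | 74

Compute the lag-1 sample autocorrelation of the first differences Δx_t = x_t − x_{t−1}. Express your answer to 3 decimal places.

First differences Δx: -4, 0, -1, 10, -15, 18
Mean of differences = 1.3333
Numerator Σ(Δx_t−Δx̄)(Δx_{t+1}−Δx̄) = -423.7778
Denominator Σ(Δx_t−Δx̄)² = 655.3333
r_1(Δx) = -423.7778 / 655.3333 = -0.647

-0.647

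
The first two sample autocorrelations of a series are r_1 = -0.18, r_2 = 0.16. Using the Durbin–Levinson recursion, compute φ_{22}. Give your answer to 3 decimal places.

0.132

φ_{22} = (r_2 − r_1²) / (1 − r_1²)
r_1² = (-0.18)² = 0.0324
Numerator = 0.16 − 0.0324 = 0.1276; denominator = 1 − 0.0324 = 0.9676
φ_{22} = 0.1276 / 0.9676 = 0.132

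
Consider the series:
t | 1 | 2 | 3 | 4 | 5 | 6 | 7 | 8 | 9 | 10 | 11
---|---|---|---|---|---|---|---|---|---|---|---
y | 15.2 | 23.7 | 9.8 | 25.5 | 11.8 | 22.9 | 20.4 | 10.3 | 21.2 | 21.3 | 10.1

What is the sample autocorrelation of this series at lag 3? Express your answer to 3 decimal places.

0.143

Mean ȳ = (15.2 + 23.7 + 9.8 + 25.5 + 11.8 + 22.9 + 20.4 + 10.3 + 21.2 + 21.3 + 10.1)/11 = 17.4727
Numerator Σ_{t=1}^{8}(y_t−ȳ)(y_{t+3}−ȳ) = 53.2905
Denominator Σ(y_t−ȳ)² = 371.8018
r_3 = 53.2905 / 371.8018 = 0.143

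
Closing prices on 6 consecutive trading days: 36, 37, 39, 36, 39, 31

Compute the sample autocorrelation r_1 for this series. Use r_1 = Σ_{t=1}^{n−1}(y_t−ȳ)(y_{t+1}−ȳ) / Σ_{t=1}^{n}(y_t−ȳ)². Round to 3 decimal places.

Mean ȳ = (36 + 37 + 39 + 36 + 39 + 31)/6 = 36.3333
Deviations from mean: -0.3333, 0.6667, 2.6667, -0.3333, 2.6667, -5.3333
Σ(y_t−ȳ)(y_{t+1}−ȳ) = (-0.2222) + (1.7778) + (-0.8889) + (-0.8889) + (-14.2222) = -14.4444
Denominator Σ(y_t−ȳ)² = 43.3333
r_1 = -14.4444 / 43.3333 = -0.333

-0.333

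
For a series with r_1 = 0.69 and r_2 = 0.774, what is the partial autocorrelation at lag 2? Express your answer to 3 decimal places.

0.569

φ_{22} = (r_2 − r_1²) / (1 − r_1²)
r_1² = (0.69)² = 0.4761
Numerator = 0.774 − 0.4761 = 0.2979; denominator = 1 − 0.4761 = 0.5239
φ_{22} = 0.2979 / 0.5239 = 0.569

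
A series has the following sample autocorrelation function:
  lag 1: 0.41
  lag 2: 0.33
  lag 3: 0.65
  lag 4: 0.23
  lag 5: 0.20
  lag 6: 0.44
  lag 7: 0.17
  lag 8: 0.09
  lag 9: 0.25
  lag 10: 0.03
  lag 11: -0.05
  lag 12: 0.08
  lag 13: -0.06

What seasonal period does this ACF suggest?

The largest autocorrelation is r_3 = 0.65, with a weaker echo at lag 6 (0.44); the remaining lags stay at or below 0.41. The elevated value at lag 1 (0.41), dropping to 0.33 at lag 2, reflects decaying short-term dependence rather than seasonality.
The dominant spike at lag 3 indicates a seasonal period of 3.

3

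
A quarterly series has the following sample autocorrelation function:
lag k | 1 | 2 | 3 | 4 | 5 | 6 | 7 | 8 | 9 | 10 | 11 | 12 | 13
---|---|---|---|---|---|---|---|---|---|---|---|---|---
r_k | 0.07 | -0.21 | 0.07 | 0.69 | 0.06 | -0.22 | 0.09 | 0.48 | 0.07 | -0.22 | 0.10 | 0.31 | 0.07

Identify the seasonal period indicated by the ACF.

The largest autocorrelation is r_4 = 0.69, with weaker echoes at lags 8 (0.48) and 12 (0.31); the remaining lags stay at or below 0.10.
The dominant spike at lag 4 indicates a seasonal period of 4.

4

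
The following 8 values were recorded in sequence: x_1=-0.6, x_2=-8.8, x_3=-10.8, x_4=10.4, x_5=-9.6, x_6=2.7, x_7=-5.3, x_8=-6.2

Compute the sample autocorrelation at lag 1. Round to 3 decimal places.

Mean x̄ = (-0.6 − 8.8 − 10.8 + 10.4 − 9.6 + 2.7 − 5.3 − 6.2)/8 = -3.5250
Deviations from mean: 2.9250, -5.2750, -7.2750, 13.9250, -6.0750, 6.2250, -1.7750, -2.6750
Numerator Σ_{t=1}^{7}(x_t−x̄)(x_{t+1}−x̄) = -207.0706
Denominator Σ(x_t−x̄)² = 369.1750
r_1 = -207.0706 / 369.1750 = -0.561

-0.561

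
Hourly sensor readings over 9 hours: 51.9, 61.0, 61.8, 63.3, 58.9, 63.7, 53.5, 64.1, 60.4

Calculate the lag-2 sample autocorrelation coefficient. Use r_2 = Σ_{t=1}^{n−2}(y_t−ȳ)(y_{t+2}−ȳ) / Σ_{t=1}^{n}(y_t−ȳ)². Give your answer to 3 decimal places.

0.122

Mean ȳ = (51.9 + 61.0 + 61.8 + 63.3 + 58.9 + 63.7 + 53.5 + 64.1 + 60.4)/9 = 59.8444
Numerator Σ_{t=1}^{7}(y_t−ȳ)(y_{t+2}−ȳ) = 18.8083
Denominator Σ(y_t−ȳ)² = 154.6422
r_2 = 18.8083 / 154.6422 = 0.122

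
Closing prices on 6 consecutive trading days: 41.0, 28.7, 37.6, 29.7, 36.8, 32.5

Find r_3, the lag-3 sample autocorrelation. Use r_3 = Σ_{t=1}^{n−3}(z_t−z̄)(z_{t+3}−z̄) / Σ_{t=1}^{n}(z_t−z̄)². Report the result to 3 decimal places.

Mean z̄ = (41.0 + 28.7 + 37.6 + 29.7 + 36.8 + 32.5)/6 = 34.3833
Numerator Σ_{t=1}^{3}(z_t−z̄)(z_{t+3}−z̄) = -50.7808
Denominator Σ(z_t−z̄)² = 117.7483
r_3 = -50.7808 / 117.7483 = -0.431

-0.431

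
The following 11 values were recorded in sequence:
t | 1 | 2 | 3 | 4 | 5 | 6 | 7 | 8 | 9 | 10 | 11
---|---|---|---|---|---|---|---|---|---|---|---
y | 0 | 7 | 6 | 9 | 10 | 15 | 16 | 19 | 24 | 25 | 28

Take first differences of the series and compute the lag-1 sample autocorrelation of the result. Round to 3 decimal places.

-0.567

First differences Δy: 7, -1, 3, 1, 5, 1, 3, 5, 1, 3
Mean of differences = 2.8000
Numerator Σ(Δy_t−Δȳ)(Δy_{t+1}−Δȳ) = -29.2400
Denominator Σ(Δy_t−Δȳ)² = 51.6000
r_1(Δy) = -29.2400 / 51.6000 = -0.567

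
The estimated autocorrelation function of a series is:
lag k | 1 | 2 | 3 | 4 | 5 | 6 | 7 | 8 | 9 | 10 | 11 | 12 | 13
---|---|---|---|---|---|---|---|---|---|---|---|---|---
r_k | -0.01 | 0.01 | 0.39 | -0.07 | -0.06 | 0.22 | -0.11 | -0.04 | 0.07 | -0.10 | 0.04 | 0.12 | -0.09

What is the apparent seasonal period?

3

The largest autocorrelation is r_3 = 0.39, with a weaker echo at lag 6 (0.22); the remaining lags stay at or below 0.12.
The dominant spike at lag 3 indicates a seasonal period of 3.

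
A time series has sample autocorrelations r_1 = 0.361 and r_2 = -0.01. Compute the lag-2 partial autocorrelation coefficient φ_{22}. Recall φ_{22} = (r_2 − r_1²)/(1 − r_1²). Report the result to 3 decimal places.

φ_{22} = (r_2 − r_1²) / (1 − r_1²)
r_1² = (0.361)² = 0.130321
Numerator = -0.01 − 0.1303 = -0.1403; denominator = 1 − 0.1303 = 0.8697
φ_{22} = -0.1403 / 0.8697 = -0.161

-0.161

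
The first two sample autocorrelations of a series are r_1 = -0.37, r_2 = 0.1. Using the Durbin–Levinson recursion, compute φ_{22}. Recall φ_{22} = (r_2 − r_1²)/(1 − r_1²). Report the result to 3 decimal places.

φ_{22} = (r_2 − r_1²) / (1 − r_1²)
r_1² = (-0.37)² = 0.1369
Numerator = 0.1 − 0.1369 = -0.0369; denominator = 1 − 0.1369 = 0.8631
φ_{22} = -0.0369 / 0.8631 = -0.043

-0.043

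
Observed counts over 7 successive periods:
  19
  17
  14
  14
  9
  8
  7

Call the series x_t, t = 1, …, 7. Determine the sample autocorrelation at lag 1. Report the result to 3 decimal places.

0.567

Mean x̄ = (19 + 17 + 14 + 14 + 9 + 8 + 7)/7 = 12.5714
Deviations from mean: 6.4286, 4.4286, 1.4286, 1.4286, -3.5714, -4.5714, -5.5714
Numerator Σ_{t=1}^{6}(x_t−x̄)(x_{t+1}−x̄) = 73.5306
Denominator Σ(x_t−x̄)² = 129.7143
r_1 = 73.5306 / 129.7143 = 0.567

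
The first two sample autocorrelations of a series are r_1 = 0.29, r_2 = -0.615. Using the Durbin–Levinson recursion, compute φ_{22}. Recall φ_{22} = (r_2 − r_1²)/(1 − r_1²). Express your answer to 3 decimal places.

φ_{22} = (r_2 − r_1²) / (1 − r_1²)
r_1² = (0.29)² = 0.0841
Numerator = -0.615 − 0.0841 = -0.6991; denominator = 1 − 0.0841 = 0.9159
φ_{22} = -0.6991 / 0.9159 = -0.763

-0.763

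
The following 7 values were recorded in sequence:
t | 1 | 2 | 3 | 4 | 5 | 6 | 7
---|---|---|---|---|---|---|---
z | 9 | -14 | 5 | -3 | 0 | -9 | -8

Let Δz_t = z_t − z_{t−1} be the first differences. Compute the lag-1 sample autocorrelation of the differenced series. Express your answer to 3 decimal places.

-0.645

First differences Δz: -23, 19, -8, 3, -9, 1
Mean of differences = -2.8333
Numerator Σ(Δz_t−Δz̄)(Δz_{t+1}−Δz̄) = -642.8611
Denominator Σ(Δz_t−Δz̄)² = 996.8333
r_1(Δz) = -642.8611 / 996.8333 = -0.645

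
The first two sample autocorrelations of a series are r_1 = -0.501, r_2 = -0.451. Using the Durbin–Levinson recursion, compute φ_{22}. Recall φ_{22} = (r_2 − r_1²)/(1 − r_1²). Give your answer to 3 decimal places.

-0.937

φ_{22} = (r_2 − r_1²) / (1 − r_1²)
r_1² = (-0.501)² = 0.251001
Numerator = -0.451 − 0.2510 = -0.7020; denominator = 1 − 0.2510 = 0.7490
φ_{22} = -0.7020 / 0.7490 = -0.937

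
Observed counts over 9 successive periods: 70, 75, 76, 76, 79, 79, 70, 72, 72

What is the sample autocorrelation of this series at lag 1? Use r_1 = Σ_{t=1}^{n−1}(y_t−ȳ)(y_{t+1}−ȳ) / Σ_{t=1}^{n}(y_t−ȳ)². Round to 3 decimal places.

0.264

Mean ȳ = (70 + 75 + 76 + 76 + 79 + 79 + 70 + 72 + 72)/9 = 74.3333
Numerator Σ_{t=1}^{8}(y_t−ȳ)(y_{t+1}−ȳ) = 25.8889
Denominator Σ(y_t−ȳ)² = 98.0000
r_1 = 25.8889 / 98.0000 = 0.264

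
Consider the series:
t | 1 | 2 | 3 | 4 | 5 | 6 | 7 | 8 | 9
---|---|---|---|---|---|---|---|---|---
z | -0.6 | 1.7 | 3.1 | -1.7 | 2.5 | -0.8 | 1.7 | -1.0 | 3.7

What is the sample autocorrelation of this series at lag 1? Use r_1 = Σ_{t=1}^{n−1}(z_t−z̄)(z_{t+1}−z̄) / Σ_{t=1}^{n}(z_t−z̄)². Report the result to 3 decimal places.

Mean z̄ = (-0.6 + 1.7 + 3.1 − 1.7 + 2.5 − 0.8 + 1.7 − 1.0 + 3.7)/9 = 0.9556
Numerator Σ_{t=1}^{8}(z_t−z̄)(z_{t+1}−z̄) = -20.1986
Denominator Σ(z_t−z̄)² = 32.0022
r_1 = -20.1986 / 32.0022 = -0.631

-0.631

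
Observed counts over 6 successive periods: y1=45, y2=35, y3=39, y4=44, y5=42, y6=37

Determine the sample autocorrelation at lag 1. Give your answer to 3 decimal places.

Mean ȳ = (45 + 35 + 39 + 44 + 42 + 37)/6 = 40.3333
Deviations from mean: 4.6667, -5.3333, -1.3333, 3.6667, 1.6667, -3.3333
Σ(y_t−ȳ)(y_{t+1}−ȳ) = (-24.8889) + (7.1111) + (-4.8889) + (6.1111) + (-5.5556) = -22.1111
Denominator Σ(y_t−ȳ)² = 79.3333
r_1 = -22.1111 / 79.3333 = -0.279

-0.279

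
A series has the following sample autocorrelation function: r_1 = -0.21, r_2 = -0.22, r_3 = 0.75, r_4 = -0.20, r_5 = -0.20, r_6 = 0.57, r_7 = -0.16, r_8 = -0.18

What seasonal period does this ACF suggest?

The largest autocorrelation is r_3 = 0.75, with a weaker echo at lag 6 (0.57); the remaining lags stay at or below -0.16.
The dominant spike at lag 3 indicates a seasonal period of 3.

3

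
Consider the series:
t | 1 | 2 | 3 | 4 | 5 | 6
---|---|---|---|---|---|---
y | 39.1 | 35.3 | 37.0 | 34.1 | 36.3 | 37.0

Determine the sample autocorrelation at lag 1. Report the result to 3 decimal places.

-0.321

Mean ȳ = (39.1 + 35.3 + 37.0 + 34.1 + 36.3 + 37.0)/6 = 36.4667
Σ(y_t−ȳ)(y_{t+1}−ȳ) = (-3.0722) + (-0.6222) + (-1.2622) + (0.3944) + (-0.0889) = -4.6511
Denominator Σ(y_t−ȳ)² = 14.4933
r_1 = -4.6511 / 14.4933 = -0.321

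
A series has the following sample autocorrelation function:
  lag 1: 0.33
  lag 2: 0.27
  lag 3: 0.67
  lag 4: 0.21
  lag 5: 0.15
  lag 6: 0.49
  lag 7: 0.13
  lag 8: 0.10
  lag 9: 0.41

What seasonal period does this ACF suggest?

The largest autocorrelation is r_3 = 0.67, with weaker echoes at lags 6 (0.49) and 9 (0.41); the remaining lags stay at or below 0.33. The elevated value at lag 1 (0.33), dropping to 0.27 at lag 2, reflects decaying short-term dependence rather than seasonality.
The dominant spike at lag 3 indicates a seasonal period of 3.

3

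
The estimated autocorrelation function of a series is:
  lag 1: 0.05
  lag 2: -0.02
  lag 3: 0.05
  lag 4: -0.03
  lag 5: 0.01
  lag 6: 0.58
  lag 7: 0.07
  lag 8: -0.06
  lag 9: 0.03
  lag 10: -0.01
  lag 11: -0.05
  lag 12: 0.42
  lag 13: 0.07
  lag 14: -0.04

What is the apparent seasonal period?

6

The largest autocorrelation is r_6 = 0.58, with a weaker echo at lag 12 (0.42); the remaining lags stay at or below 0.07.
The dominant spike at lag 6 indicates a seasonal period of 6.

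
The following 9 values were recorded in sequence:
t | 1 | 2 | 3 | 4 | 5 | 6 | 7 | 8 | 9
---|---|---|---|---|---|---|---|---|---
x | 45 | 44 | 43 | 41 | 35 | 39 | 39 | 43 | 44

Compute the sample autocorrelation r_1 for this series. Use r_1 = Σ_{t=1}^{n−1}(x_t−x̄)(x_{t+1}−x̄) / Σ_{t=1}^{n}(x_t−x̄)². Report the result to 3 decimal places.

Mean x̄ = (45 + 44 + 43 + 41 + 35 + 39 + 39 + 43 + 44)/9 = 41.4444
Numerator Σ_{t=1}^{8}(x_t−x̄)(x_{t+1}−x̄) = 37.1358
Denominator Σ(x_t−x̄)² = 84.2222
r_1 = 37.1358 / 84.2222 = 0.441

0.441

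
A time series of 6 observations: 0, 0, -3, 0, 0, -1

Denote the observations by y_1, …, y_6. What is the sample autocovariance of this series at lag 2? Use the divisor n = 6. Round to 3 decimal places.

Mean ȳ = (0 + 0 − 3 + 0 + 0 − 1)/6 = -0.6667
Σ_{t=1}^{4}(y_t−ȳ)(y_{t+2}−ȳ) = -2.8889
γ_2 = -2.8889 / 6 = -0.481

-0.481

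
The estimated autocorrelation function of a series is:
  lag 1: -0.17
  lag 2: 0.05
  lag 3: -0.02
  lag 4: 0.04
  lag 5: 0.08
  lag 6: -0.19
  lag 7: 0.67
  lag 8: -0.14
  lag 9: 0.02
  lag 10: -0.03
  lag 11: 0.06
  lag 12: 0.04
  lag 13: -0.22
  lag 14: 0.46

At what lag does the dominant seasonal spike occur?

7

The largest autocorrelation is r_7 = 0.67, with a weaker echo at lag 14 (0.46); the remaining lags stay at or below 0.08.
The dominant spike at lag 7 indicates a seasonal period of 7.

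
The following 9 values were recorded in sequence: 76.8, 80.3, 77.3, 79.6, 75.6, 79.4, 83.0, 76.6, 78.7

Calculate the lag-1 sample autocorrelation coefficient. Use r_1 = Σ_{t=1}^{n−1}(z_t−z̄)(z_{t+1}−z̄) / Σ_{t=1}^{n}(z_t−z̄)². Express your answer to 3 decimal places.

-0.417

Mean z̄ = (76.8 + 80.3 + 77.3 + 79.6 + 75.6 + 79.4 + 83.0 + 76.6 + 78.7)/9 = 78.5889
Numerator Σ_{t=1}^{8}(z_t−z̄)(z_{t+1}−z̄) = -17.4323
Denominator Σ(z_t−z̄)² = 41.8289
r_1 = -17.4323 / 41.8289 = -0.417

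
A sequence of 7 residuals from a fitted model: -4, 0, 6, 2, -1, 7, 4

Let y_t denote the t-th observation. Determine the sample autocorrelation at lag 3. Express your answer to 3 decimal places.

Mean ȳ = (-4 + 0 + 6 + 2 − 1 + 7 + 4)/7 = 2.0000
Deviations from mean: -6.0000, -2.0000, 4.0000, 0.0000, -3.0000, 5.0000, 2.0000
Σ(y_t−ȳ)(y_{t+3}−ȳ) = (0.0000) + (6.0000) + (20.0000) + (0.0000) = 26.0000
Denominator Σ(y_t−ȳ)² = 94.0000
r_3 = 26.0000 / 94.0000 = 0.277

0.277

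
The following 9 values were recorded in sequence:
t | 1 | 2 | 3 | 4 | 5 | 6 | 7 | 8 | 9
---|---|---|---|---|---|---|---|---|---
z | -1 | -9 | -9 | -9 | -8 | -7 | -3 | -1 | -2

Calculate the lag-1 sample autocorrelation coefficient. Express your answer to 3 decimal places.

0.431

Mean z̄ = (-1 − 9 − 9 − 9 − 8 − 7 − 3 − 1 − 2)/9 = -5.4444
Numerator Σ_{t=1}^{8}(z_t−z̄)(z_{t+1}−z̄) = 44.9136
Denominator Σ(z_t−z̄)² = 104.2222
r_1 = 44.9136 / 104.2222 = 0.431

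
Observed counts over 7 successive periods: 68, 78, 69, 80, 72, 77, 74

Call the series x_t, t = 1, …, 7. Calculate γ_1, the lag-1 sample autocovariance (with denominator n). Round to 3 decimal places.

Mean x̄ = (68 + 78 + 69 + 80 + 72 + 77 + 74)/7 = 74.0000
Σ_{t=1}^{6}(x_t−x̄)(x_{t+1}−x̄) = -92.0000
γ_1 = -92.0000 / 7 = -13.143

-13.143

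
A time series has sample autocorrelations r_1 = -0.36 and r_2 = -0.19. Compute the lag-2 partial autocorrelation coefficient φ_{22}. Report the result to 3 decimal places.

φ_{22} = (r_2 − r_1²) / (1 − r_1²)
r_1² = (-0.36)² = 0.1296
Numerator = -0.19 − 0.1296 = -0.3196; denominator = 1 − 0.1296 = 0.8704
φ_{22} = -0.3196 / 0.8704 = -0.367

-0.367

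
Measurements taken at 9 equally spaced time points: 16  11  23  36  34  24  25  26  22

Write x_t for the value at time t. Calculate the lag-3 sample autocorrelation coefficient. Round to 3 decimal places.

-0.404

Mean x̄ = (16 + 11 + 23 + 36 + 34 + 24 + 25 + 26 + 22)/9 = 24.1111
Numerator Σ_{t=1}^{6}(x_t−x̄)(x_{t+3}−x̄) = -196.4815
Denominator Σ(x_t−x̄)² = 486.8889
r_3 = -196.4815 / 486.8889 = -0.404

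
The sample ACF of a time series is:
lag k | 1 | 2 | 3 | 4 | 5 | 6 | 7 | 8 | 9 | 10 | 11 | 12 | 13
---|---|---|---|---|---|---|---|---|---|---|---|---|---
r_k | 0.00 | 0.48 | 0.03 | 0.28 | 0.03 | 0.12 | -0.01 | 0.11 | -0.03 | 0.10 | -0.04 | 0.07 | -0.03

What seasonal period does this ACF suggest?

The largest autocorrelation is r_2 = 0.48, with a weaker echo at lag 4 (0.28); the remaining lags stay at or below 0.12.
The dominant spike at lag 2 indicates a seasonal period of 2.

2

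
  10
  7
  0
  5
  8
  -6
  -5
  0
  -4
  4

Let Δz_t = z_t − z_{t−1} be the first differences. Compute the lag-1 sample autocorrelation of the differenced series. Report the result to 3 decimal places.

-0.281

First differences Δz: -3, -7, 5, 3, -14, 1, 5, -4, 8
Mean of differences = -0.6667
Numerator Σ(Δz_t−Δz̄)(Δz_{t+1}−Δz̄) = -109.7778
Denominator Σ(Δz_t−Δz̄)² = 390.0000
r_1(Δz) = -109.7778 / 390.0000 = -0.281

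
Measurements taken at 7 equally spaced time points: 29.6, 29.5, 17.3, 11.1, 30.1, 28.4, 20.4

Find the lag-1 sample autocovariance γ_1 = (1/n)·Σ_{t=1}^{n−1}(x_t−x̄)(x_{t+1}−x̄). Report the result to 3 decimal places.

Mean x̄ = (29.6 + 29.5 + 17.3 + 11.1 + 30.1 + 28.4 + 20.4)/7 = 23.7714
Deviations: 5.8286, 5.7286, -6.4714, -12.6714, 6.3286, 4.6286, -3.3714
Σ_{t=1}^{6}(x_t−x̄)(x_{t+1}−x̄) = 11.8149
γ_1 = 11.8149 / 7 = 1.688

1.688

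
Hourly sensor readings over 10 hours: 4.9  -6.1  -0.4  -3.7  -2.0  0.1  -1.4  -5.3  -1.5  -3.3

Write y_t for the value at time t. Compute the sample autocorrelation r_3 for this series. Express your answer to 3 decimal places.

Mean ȳ = (4.9 − 6.1 − 0.4 − 3.7 − 2.0 + 0.1 − 1.4 − 5.3 − 1.5 − 3.3)/10 = -1.8700
Numerator Σ_{t=1}^{7}(y_t−ȳ)(y_{t+3}−ȳ) = -9.3007
Denominator Σ(y_t−ȳ)² = 87.3010
r_3 = -9.3007 / 87.3010 = -0.107

-0.107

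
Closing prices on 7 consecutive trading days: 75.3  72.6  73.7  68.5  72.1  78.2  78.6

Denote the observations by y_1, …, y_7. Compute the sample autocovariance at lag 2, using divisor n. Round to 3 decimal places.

-3.272

Mean ȳ = (75.3 + 72.6 + 73.7 + 68.5 + 72.1 + 78.2 + 78.6)/7 = 74.1429
Deviations: 1.1571, -1.5429, -0.4429, -5.6429, -2.0429, 4.0571, 4.4571
Σ_{t=1}^{5}(y_t−ȳ)(y_{t+2}−ȳ) = -22.9008
γ_2 = -22.9008 / 7 = -3.272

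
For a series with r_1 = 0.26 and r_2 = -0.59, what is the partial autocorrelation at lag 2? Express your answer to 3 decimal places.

-0.705

φ_{22} = (r_2 − r_1²) / (1 − r_1²)
r_1² = (0.26)² = 0.0676
Numerator = -0.59 − 0.0676 = -0.6576; denominator = 1 − 0.0676 = 0.9324
φ_{22} = -0.6576 / 0.9324 = -0.705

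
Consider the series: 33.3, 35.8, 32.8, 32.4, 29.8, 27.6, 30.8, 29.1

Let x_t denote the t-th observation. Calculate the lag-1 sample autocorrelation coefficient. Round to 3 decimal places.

Mean x̄ = (33.3 + 35.8 + 32.8 + 32.4 + 29.8 + 27.6 + 30.8 + 29.1)/8 = 31.4500
Deviations from mean: 1.8500, 4.3500, 1.3500, 0.9500, -1.6500, -3.8500, -0.6500, -2.3500
Numerator Σ_{t=1}^{7}(x_t−x̄)(x_{t+1}−x̄) = 24.0175
Denominator Σ(x_t−x̄)² = 48.5600
r_1 = 24.0175 / 48.5600 = 0.495

0.495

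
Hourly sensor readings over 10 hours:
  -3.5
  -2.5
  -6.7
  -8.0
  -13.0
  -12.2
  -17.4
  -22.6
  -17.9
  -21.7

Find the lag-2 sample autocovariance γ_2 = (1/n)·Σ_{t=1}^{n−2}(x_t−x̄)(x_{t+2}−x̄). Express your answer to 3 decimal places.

21.420

Mean x̄ = (-3.5 − 2.5 − 6.7 − 8.0 − 13.0 − 12.2 − 17.4 − 22.6 − 17.9 − 21.7)/10 = -12.5500
Σ_{t=1}^{8}(x_t−x̄)(x_{t+2}−x̄) = 214.2000
γ_2 = 214.2000 / 10 = 21.420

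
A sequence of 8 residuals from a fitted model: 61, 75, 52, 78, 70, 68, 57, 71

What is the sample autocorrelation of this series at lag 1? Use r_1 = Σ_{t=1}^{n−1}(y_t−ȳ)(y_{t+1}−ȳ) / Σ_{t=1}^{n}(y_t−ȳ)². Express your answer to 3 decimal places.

-0.611

Mean ȳ = (61 + 75 + 52 + 78 + 70 + 68 + 57 + 71)/8 = 66.5000
Deviations from mean: -5.5000, 8.5000, -14.5000, 11.5000, 3.5000, 1.5000, -9.5000, 4.5000
Numerator Σ_{t=1}^{7}(y_t−ȳ)(y_{t+1}−ȳ) = -348.2500
Denominator Σ(y_t−ȳ)² = 570.0000
r_1 = -348.2500 / 570.0000 = -0.611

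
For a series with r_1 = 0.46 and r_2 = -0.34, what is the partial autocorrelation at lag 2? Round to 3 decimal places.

-0.700

φ_{22} = (r_2 − r_1²) / (1 − r_1²)
r_1² = (0.46)² = 0.2116
Numerator = -0.34 − 0.2116 = -0.5516; denominator = 1 − 0.2116 = 0.7884
φ_{22} = -0.5516 / 0.7884 = -0.700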